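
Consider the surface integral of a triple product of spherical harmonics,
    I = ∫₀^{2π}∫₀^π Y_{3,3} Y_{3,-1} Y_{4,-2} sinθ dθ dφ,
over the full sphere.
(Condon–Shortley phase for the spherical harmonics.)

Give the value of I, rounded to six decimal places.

-0.188451

Checks pass: Σm=0; 10 even; l₃=4∈[0,6].
(2·3+1)(2·3+1)(2·4+1) = 441
Δ: 2! 4! 4! / 11! → 1/34650
sum: t=0:+1/72 t=1:−1/16 t=2:+1/72 = -5/144
3j²(3 3 4; 0 0 0) = Δ·Π!·Σ² = 2/77  (sign -1)
sum: t=0:+1/192 = 1/192
3j²(3 3 4; 3 -1 -2) = Δ·Π!·Σ² = 3/77  (sign +1)
combine: 4πI² = 441·2/77·3/77 = 54/121
take √, sign -1: I = -0.18845135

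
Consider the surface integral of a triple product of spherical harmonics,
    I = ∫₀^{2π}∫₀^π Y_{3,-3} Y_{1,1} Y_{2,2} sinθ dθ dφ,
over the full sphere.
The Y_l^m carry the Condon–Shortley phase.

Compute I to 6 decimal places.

-0.319865

Checks pass: Σm=0; 6 even; l₃=2∈[2,4].
(2·3+1)(2·1+1)(2·2+1) = 105
Δ: 2! 4! 0! / 7! → 1/105
sum: t=1:−1/4 = -1/4
3j²(3 1 2; 0 0 0) = Δ·Π!·Σ² = 3/35  (sign -1)
sum: t=2:+1/48 = 1/48
3j²(3 1 2; -3 1 2) = Δ·Π!·Σ² = 1/7  (sign +1)
combine: 4πI² = 105·3/35·1/7 = 9/7
take √, sign -1: I = -0.31986543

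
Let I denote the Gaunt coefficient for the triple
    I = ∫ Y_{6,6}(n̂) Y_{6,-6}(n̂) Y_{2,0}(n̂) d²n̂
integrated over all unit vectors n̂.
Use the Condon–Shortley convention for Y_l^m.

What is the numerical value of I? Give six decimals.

-0.252313

Rules hold: Σm=0, L=14 even, 0≤2≤12.
N = 13·13·5 = 845
Δ = 10!·2!·2!/15! = 1/90090
Racah Σ t=4..6: t=4:+1/69120 t=5:−1/14400 t=6:+1/69120 = -7/172800
⇒ 3j(6 6 2; 0 0 0)² = 14/715, sgn -1
Racah Σ t=0..0: t=0:+1/14515200 = 1/14515200
⇒ 3j(6 6 2; 6 -6 0)² = 22/455, sgn +1
4πI² = N·(3j₀)²·(3jₘ)² = 4/5
I = -1·√(0.8/4π) = -0.25231325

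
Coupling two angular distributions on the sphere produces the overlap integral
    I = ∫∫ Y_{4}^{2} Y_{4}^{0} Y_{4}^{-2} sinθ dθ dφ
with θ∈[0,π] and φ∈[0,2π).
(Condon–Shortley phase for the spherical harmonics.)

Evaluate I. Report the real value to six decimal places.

Checks pass: Σm=0; 12 even; l₃=4∈[0,8].
(2·4+1)(2·4+1)(2·4+1) = 729
Δ: 4! 4! 4! / 13! → 1/450450
sum: t=0:+1/13824 t=1:−1/216 t=2:+1/64 t=3:−1/216 t=4:+1/13824 = 5/768
3j²(4 4 4; 0 0 0) = Δ·Π!·Σ² = 18/1001  (sign +1)
sum: t=0:+1/2304 t=1:−1/216 t=2:+1/384 = -11/6912
3j²(4 4 4; 2 0 -2) = Δ·Π!·Σ² = 11/1638  (sign -1)
combine: 4πI² = 729·18/1001·11/1638 = 729/8281
take √, sign -1: I = -0.08369845

-0.083698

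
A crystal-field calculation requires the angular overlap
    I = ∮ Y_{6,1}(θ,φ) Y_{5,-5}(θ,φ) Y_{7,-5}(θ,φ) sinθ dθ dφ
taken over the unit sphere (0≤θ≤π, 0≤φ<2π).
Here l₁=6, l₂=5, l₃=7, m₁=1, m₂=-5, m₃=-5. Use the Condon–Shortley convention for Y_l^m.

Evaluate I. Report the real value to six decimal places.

Σmᵢ = -9 ≠ 0, so the φ-integral vanishes; I = 0

0.000000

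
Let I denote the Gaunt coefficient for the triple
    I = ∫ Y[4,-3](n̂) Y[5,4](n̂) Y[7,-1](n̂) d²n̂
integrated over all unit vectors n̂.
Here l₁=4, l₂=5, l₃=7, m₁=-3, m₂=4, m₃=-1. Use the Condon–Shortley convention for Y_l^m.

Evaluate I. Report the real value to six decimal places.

0.090705

Rules hold: Σm=0, L=16 even, 1≤7≤9.
N = 9·11·15 = 1485
Δ = 2!·6!·8!/17! = 1/6126120
Racah Σ t=0..2: t=0:+1/69120 t=1:−1/20736 t=2:+1/69120 = -1/51840
⇒ 3j(4 5 7; 0 0 0)² = 280/21879, sgn +1
Racah Σ t=1..2: t=1:−1/29030400 t=2:+1/1209600 = 23/29030400
⇒ 3j(4 5 7; -3 4 -1)² = 529/97240, sgn +1
4πI² = N·(3j₀)²·(3jₘ)² = 55545/537251
I = +1·√(0.103387/4π) = 0.09070452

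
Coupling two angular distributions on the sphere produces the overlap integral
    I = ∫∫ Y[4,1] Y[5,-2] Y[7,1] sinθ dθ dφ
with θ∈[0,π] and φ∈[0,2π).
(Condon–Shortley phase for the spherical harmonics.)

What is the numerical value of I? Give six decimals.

m-sum 0 ✓  L=16 even ✓  1≤7≤9 ✓
Π(2lᵢ+1) = 9×11×15 = 1485
triangle coeff Δ(4,5,7) = 1/6126120
Σ_t [0,2]: t=0:+1/69120 t=1:−1/20736 t=2:+1/69120 = -1/51840
(3j)²=280/21879 [(4 5 7; 0 0 0)], sign=+1
Σ_t [0,2]: t=0:+1/51840 t=1:−1/69120 t=2:+1/1209600 = 41/7257600
(3j)²=1681/510510 [(4 5 7; 1 -2 1)], sign=+1
⇒ 4πI² = 33620/537251
I = (+1)√(33620/537251/(4π)) = 0.07056759

0.070568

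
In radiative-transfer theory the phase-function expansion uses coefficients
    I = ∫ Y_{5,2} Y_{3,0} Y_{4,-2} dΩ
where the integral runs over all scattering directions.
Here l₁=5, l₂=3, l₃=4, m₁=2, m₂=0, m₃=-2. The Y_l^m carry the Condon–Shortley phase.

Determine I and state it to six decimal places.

0.022664

m-sum 0 ✓  L=12 even ✓  2≤4≤8 ✓
Π(2lᵢ+1) = 11×7×9 = 693
triangle coeff Δ(5,3,4) = 1/180180
Σ_t [1,3]: t=1:−1/576 t=2:+1/144 t=3:−1/576 = 1/288
(3j)²=20/1001 [(5 3 4; 0 0 0)], sign=+1
Σ_t [1,3]: t=1:−1/576 t=2:+1/480 t=3:−1/8640 = 1/4320
(3j)²=1/2145 [(5 3 4; 2 0 -2)], sign=+1
⇒ 4πI² = 12/1859
I = (+1)√(12/1859/(4π)) = 0.02266449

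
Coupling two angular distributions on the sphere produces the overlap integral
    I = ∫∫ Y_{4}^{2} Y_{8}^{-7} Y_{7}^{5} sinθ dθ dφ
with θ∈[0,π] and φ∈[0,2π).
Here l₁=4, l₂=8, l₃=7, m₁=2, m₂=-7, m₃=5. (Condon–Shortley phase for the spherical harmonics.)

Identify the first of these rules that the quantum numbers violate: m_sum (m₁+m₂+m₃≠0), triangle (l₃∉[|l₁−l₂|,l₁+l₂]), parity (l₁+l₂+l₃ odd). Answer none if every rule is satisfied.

parity

Σmᵢ = 0  ✓
l₃∈[|l₁−l₂|,l₁+l₂]=[4,12], have l₃=7  ✓
Σlᵢ = 19 ⇒ odd  ✗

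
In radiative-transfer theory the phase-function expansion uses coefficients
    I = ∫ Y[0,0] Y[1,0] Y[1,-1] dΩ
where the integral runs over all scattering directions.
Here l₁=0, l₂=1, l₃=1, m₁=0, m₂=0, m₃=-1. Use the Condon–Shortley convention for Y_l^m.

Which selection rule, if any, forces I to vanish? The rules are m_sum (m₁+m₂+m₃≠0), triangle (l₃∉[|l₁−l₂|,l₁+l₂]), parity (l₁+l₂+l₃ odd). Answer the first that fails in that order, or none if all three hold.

m_sum

Σmᵢ = -1  ✗
l₃∈[|l₁−l₂|,l₁+l₂]=[1,1], have l₃=1
Σlᵢ = 2 ⇒ even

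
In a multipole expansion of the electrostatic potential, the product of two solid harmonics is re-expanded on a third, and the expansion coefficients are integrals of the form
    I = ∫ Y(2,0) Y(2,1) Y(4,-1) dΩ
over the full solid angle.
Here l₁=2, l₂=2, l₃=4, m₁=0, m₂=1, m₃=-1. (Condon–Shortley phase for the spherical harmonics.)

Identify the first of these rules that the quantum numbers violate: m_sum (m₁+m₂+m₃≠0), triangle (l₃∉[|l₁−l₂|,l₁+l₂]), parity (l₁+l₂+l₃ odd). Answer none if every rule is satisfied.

azimuthal sum: 0 + 1 − 1 = 0  ✓
0 ≤ 4 ≤ 4 (triangle on l)  ✓
L = 2 + 2 + 4 = 8 (even)  ✓

none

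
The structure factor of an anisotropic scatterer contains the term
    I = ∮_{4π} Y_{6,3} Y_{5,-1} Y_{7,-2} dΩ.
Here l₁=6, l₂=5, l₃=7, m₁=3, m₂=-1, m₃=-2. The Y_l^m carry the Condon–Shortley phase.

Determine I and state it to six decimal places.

-0.121943

Checks pass: Σm=0; 18 even; l₃=7∈[1,11].
(2·6+1)(2·5+1)(2·7+1) = 2145
Δ: 4! 8! 6! / 19! → 1/174594420
sum: t=0:+1/4147200 t=1:−1/207360 t=2:+1/82944 t=3:−1/207360 t=4:+1/4147200 = 1/345600
3j²(6 5 7; 0 0 0) = Δ·Π!·Σ² = 420/46189  (sign -1)
sum: t=0:+1/829440 t=1:−1/311040 t=2:+1/967680 t=3:−1/29030400 = -11/10886400
3j²(6 5 7; 3 -1 -2) = Δ·Π!·Σ² = 1408/146965  (sign +1)
combine: 4πI² = 2145·420/46189·1408/146965 = 253440/1356277
take √, sign -1: I = -0.12194344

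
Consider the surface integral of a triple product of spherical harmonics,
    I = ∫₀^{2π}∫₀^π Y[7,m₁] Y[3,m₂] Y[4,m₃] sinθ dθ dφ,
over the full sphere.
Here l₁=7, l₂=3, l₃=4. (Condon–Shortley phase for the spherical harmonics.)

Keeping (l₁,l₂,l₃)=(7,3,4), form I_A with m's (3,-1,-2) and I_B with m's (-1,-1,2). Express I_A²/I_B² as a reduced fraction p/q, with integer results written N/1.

3/1

Shared (l₁,l₂,l₃)=(7,3,4): N and (l;000)² cancel in I_A²/I_B².
A: Δ = 6!·8!·0!/15! = 1/45045; Racah Σ t=2..2: t=2:+1/69120 = 1/69120; ⇒ 3j(7 3 4; 3 -1 -2)² = 4/143, sgn +1
B: Δ = 6!·8!·0!/15! = 1/45045; Racah Σ t=2..2: t=2:+1/69120 = 1/69120; ⇒ 3j(7 3 4; -1 -1 2)² = 4/429, sgn +1
I_A²/I_B² = (4/143)/(4/429) = 3/1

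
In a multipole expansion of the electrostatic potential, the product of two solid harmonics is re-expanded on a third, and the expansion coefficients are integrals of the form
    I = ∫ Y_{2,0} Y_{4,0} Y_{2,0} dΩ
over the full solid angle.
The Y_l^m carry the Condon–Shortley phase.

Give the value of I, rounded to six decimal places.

m-sum 0 ✓  L=8 even ✓  2≤2≤6 ✓
Π(2lᵢ+1) = 5×9×5 = 225
triangle coeff Δ(2,4,2) = 1/630
Σ_t [2,2]: t=2:+1/16 = 1/16
(3j)²=2/35 [(2 4 2; 0 0 0)], sign=+1
(m-triple is (0,0,0) — same symbol as above.)
⇒ 4πI² = 36/49
I = (+1)√(36/49/(4π)) = 0.24179554

0.241796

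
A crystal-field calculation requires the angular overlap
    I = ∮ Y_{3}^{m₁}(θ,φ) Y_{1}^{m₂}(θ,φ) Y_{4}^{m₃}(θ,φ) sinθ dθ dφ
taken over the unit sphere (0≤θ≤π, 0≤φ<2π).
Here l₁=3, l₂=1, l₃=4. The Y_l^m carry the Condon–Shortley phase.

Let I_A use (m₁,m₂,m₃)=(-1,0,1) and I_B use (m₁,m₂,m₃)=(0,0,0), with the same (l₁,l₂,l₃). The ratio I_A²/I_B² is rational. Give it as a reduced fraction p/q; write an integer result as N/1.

15/16

Same 3,1,4: normalisation and zero-m 3j drop out of the ratio.
A: Δ: 0! 6! 2! / 9! → 1/252; sum: t=0:+1/48 = 1/48; 3j²(3 1 4; -1 0 1) = Δ·Π!·Σ² = 5/84  (sign -1)
B: Δ: 0! 6! 2! / 9! → 1/252; sum: t=0:+1/36 = 1/36; 3j²(3 1 4; 0 0 0) = Δ·Π!·Σ² = 4/63  (sign +1)
I_A²/I_B² = (5/84)/(4/63) = 15/16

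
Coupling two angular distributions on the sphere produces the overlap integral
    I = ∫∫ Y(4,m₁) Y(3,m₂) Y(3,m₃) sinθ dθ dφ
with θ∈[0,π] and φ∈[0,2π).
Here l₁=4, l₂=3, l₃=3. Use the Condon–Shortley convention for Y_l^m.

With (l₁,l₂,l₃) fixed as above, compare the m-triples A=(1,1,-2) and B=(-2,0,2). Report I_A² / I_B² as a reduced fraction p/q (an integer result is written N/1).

Same 4,3,3: normalisation and zero-m 3j drop out of the ratio.
A: Δ: 4! 4! 2! / 11! → 1/34650; sum: t=2:+1/48 t=3:−1/144 = 1/72; 3j²(4 3 3; 1 1 -2) = Δ·Π!·Σ² = 16/693  (sign -1)
B: Δ: 4! 4! 2! / 11! → 1/34650; sum: t=2:+1/96 t=3:−1/72 = -1/288; 3j²(4 3 3; -2 0 2) = Δ·Π!·Σ² = 1/462  (sign +1)
I_A²/I_B² = (16/693)/(1/462) = 32/3

32/3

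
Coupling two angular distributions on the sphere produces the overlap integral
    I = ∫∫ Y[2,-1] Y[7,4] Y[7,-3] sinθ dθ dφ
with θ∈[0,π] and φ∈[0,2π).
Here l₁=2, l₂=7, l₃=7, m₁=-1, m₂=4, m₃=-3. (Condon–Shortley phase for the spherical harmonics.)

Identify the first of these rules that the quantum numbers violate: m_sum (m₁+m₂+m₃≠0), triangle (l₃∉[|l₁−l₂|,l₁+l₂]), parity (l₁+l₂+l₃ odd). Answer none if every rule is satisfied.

none

m₁+m₂+m₃ = -1 + 4 − 3 = 0  ✓
triangle: |2−7|=5 ≤ l₃=7 ≤ 2+7=9  ✓
parity: l₁+l₂+l₃ = 16 is even  ✓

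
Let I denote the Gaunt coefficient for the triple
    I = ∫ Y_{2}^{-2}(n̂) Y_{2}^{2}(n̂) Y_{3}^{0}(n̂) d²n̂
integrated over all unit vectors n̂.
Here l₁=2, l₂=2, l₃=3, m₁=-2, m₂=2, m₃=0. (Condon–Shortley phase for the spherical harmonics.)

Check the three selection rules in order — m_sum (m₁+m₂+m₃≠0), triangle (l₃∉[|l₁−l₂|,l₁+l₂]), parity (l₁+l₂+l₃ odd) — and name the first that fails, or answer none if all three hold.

parity

azimuthal sum: -2 + 2 + 0 = 0  ✓
0 ≤ 3 ≤ 4 (triangle on l)  ✓
L = 2 + 2 + 3 = 7 (odd)  ✗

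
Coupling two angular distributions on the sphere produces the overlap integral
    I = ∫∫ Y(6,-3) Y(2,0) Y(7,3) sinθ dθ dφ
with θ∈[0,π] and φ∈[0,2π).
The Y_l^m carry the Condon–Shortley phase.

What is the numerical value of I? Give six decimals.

0.000000

Σlᵢ=15 odd — θ-integrand is odd under cosθ→−cosθ; I=0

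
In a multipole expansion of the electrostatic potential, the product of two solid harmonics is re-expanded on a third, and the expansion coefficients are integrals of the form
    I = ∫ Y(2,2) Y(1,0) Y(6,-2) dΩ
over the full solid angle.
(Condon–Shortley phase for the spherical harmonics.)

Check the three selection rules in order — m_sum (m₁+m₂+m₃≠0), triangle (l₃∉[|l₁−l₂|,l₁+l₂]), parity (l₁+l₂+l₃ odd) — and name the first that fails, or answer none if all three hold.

azimuthal sum: 2 + 0 − 2 = 0  ✓
1 ≤ 6 ≤ 3 (triangle on l)  ✗
L = 2 + 1 + 6 = 9 (odd)

triangle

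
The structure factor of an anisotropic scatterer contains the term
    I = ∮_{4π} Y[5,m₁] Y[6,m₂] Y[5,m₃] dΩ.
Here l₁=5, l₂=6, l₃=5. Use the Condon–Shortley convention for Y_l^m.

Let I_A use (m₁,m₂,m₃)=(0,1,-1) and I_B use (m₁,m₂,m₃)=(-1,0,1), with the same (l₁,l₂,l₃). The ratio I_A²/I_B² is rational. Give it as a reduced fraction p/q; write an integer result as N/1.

Shared (l₁,l₂,l₃)=(5,6,5): N and (l;000)² cancel in I_A²/I_B².
A: Δ = 6!·4!·6!/17! = 1/28588560; Racah Σ t=1..5: t=1:−1/2073600 t=2:+1/34560 t=3:−1/6912 t=4:+1/10368 t=5:−1/138240 = -7/259200; ⇒ 3j(5 6 5; 0 1 -1)² = 28/7293, sgn -1
B: Δ = 6!·4!·6!/17! = 1/28588560; Racah Σ t=2..6: t=2:+1/55296 t=3:−1/7776 t=4:+1/9216 t=5:−1/86400 t=6:+1/12441600 = -7/518400; ⇒ 3j(5 6 5; -1 0 1)² = 12/12155, sgn -1
I_A²/I_B² = (28/7293)/(12/12155) = 35/9

35/9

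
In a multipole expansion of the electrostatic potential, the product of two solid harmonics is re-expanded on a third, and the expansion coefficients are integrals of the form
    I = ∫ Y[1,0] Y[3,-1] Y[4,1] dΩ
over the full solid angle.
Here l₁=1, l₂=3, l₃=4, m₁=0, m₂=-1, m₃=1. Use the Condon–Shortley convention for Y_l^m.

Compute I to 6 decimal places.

-0.238414

Rules hold: Σm=0, L=8 even, 2≤4≤4.
N = 3·7·9 = 189
Δ = 0!·2!·6!/9! = 1/252
Racah Σ t=0..0: t=0:+1/36 = 1/36
⇒ 3j(1 3 4; 0 0 0)² = 4/63, sgn +1
Racah Σ t=0..0: t=0:+1/48 = 1/48
⇒ 3j(1 3 4; 0 -1 1)² = 5/84, sgn -1
4πI² = N·(3j₀)²·(3jₘ)² = 5/7
I = -1·√(0.714286/4π) = -0.23841361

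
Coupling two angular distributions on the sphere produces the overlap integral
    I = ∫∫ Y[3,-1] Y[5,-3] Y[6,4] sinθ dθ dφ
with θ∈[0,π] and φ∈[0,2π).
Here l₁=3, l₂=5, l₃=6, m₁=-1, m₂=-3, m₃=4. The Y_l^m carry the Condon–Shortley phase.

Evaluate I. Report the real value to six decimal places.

0.113950

m-sum 0 ✓  L=14 even ✓  2≤6≤8 ✓
Π(2lᵢ+1) = 7×11×13 = 1001
triangle coeff Δ(3,5,6) = 1/675675
Σ_t [0,2]: t=0:+1/8640 t=1:−1/2304 t=2:+1/8640 = -7/34560
(3j)²=7/429 [(3 5 6; 0 0 0)], sign=-1
Σ_t [0,2]: t=0:+1/69120 t=1:−1/30240 t=2:+1/322560 = -1/64512
(3j)²=10/1001 [(3 5 6; -1 -3 4)], sign=-1
⇒ 4πI² = 70/429
I = (+1)√(70/429/(4π)) = 0.11395029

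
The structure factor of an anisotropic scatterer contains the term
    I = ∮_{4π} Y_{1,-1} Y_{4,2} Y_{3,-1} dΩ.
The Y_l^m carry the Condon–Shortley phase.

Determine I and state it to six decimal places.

0.238414

Rules hold: Σm=0, L=8 even, 3≤3≤5.
N = 3·9·7 = 189
Δ = 2!·0!·6!/9! = 1/252
Racah Σ t=1..1: t=1:−1/36 = -1/36
⇒ 3j(1 4 3; 0 0 0)² = 4/63, sgn +1
Racah Σ t=2..2: t=2:+1/96 = 1/96
⇒ 3j(1 4 3; -1 2 -1)² = 5/84, sgn +1
4πI² = N·(3j₀)²·(3jₘ)² = 5/7
I = +1·√(0.714286/4π) = 0.23841361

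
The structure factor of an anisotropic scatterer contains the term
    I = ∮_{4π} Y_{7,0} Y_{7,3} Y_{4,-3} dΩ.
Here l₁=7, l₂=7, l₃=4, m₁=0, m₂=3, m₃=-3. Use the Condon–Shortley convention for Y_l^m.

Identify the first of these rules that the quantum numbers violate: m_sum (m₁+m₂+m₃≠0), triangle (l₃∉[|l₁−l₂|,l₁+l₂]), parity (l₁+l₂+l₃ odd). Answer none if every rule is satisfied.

azimuthal sum: 0 + 3 − 3 = 0  ✓
0 ≤ 4 ≤ 14 (triangle on l)  ✓
L = 7 + 7 + 4 = 18 (even)  ✓

none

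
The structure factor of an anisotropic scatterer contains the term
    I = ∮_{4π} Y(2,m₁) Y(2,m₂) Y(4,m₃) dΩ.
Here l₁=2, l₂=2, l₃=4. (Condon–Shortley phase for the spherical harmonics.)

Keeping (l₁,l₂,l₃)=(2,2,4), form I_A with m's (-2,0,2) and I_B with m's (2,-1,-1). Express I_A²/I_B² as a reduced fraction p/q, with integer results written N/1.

3/1

l's match ⇒ only the (l;m) 3-j factors differ between A and B.
A: triangle coeff Δ(2,2,4) = 1/630; Σ_t [0,0]: t=0:+1/96 = 1/96; (3j)²=1/42 [(2 2 4; -2 0 2)], sign=+1
B: triangle coeff Δ(2,2,4) = 1/630; Σ_t [0,0]: t=0:+1/144 = 1/144; (3j)²=1/126 [(2 2 4; 2 -1 -1)], sign=-1
I_A²/I_B² = (1/42)/(1/126) = 3/1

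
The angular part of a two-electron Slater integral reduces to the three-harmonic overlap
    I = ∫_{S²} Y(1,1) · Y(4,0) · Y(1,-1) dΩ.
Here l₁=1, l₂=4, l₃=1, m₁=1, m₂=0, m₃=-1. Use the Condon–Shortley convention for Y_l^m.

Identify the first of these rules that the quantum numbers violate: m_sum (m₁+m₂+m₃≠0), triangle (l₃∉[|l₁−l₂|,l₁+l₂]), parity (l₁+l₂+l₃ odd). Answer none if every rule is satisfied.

triangle

Σmᵢ = 0  ✓
l₃∈[|l₁−l₂|,l₁+l₂]=[3,5], have l₃=1  ✗
Σlᵢ = 6 ⇒ even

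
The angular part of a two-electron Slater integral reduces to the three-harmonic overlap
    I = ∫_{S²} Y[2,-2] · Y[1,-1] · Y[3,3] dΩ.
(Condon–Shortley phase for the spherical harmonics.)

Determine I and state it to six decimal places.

-0.319865

Checks pass: Σm=0; 6 even; l₃=3∈[1,3].
(2·2+1)(2·1+1)(2·3+1) = 105
Δ: 0! 4! 2! / 7! → 1/105
sum: t=0:+1/4 = 1/4
3j²(2 1 3; 0 0 0) = Δ·Π!·Σ² = 3/35  (sign -1)
sum: t=0:+1/48 = 1/48
3j²(2 1 3; -2 -1 3) = Δ·Π!·Σ² = 1/7  (sign +1)
combine: 4πI² = 105·3/35·1/7 = 9/7
take √, sign -1: I = -0.31986543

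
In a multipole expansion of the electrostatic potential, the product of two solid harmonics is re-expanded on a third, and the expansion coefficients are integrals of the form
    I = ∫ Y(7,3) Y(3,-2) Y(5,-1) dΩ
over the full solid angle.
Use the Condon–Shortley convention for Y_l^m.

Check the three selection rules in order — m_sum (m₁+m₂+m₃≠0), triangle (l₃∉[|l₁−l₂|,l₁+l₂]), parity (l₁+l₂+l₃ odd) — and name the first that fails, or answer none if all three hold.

azimuthal sum: 3 − 2 − 1 = 0  ✓
4 ≤ 5 ≤ 10 (triangle on l)  ✓
L = 7 + 3 + 5 = 15 (odd)  ✗

parity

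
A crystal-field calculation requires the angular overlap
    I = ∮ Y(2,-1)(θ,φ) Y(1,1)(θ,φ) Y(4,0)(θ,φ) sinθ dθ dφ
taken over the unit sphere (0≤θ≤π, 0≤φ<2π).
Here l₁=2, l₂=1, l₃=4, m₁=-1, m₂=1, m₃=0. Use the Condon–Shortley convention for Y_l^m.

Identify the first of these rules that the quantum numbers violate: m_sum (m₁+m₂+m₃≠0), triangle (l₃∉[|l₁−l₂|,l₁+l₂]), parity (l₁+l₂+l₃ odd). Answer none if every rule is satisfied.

triangle

azimuthal sum: -1 + 1 + 0 = 0  ✓
1 ≤ 4 ≤ 3 (triangle on l)  ✗
L = 2 + 1 + 4 = 7 (odd)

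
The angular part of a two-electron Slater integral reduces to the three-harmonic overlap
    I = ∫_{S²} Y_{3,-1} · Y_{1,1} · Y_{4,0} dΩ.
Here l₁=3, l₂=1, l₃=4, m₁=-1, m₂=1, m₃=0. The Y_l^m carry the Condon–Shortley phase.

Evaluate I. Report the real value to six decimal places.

m-sum 0 ✓  L=8 even ✓  2≤4≤4 ✓
Π(2lᵢ+1) = 7×3×9 = 189
triangle coeff Δ(3,1,4) = 1/252
Σ_t [0,0]: t=0:+1/36 = 1/36
(3j)²=4/63 [(3 1 4; 0 0 0)], sign=+1
Σ_t [0,0]: t=0:+1/96 = 1/96
(3j)²=1/42 [(3 1 4; -1 1 0)], sign=+1
⇒ 4πI² = 2/7
I = (+1)√(2/7/(4π)) = 0.15078601

0.150786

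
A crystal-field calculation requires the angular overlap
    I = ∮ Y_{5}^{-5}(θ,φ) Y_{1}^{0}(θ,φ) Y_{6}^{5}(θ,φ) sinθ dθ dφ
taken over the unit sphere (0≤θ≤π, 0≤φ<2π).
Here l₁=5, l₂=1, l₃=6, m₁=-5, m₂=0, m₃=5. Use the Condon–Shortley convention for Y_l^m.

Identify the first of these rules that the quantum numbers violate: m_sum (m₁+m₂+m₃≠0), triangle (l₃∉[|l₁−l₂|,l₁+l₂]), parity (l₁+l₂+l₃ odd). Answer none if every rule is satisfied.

m₁+m₂+m₃ = -5 + 0 + 5 = 0  ✓
triangle: |5−1|=4 ≤ l₃=6 ≤ 5+1=6  ✓
parity: l₁+l₂+l₃ = 12 is even  ✓

none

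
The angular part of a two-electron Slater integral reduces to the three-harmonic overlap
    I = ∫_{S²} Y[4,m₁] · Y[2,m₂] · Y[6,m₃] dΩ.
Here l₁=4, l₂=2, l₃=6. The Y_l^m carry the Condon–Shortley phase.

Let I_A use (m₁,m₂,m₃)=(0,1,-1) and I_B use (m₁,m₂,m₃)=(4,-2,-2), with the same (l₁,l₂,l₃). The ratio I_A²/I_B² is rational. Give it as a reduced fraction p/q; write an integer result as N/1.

175/1

l's match ⇒ only the (l;m) 3-j factors differ between A and B.
A: triangle coeff Δ(4,2,6) = 1/6435; Σ_t [0,0]: t=0:+1/3456 = 1/3456; (3j)²=35/1287 [(4 2 6; 0 1 -1)], sign=-1
B: triangle coeff Δ(4,2,6) = 1/6435; Σ_t [0,0]: t=0:+1/967680 = 1/967680; (3j)²=1/6435 [(4 2 6; 4 -2 -2)], sign=+1
I_A²/I_B² = (35/1287)/(1/6435) = 175/1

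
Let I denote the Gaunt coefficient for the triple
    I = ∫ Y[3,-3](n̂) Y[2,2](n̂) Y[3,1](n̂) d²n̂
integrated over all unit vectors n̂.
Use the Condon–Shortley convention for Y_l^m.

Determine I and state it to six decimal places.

0.132981

m-sum 0 ✓  L=8 even ✓  1≤3≤5 ✓
Π(2lᵢ+1) = 7×5×7 = 245
triangle coeff Δ(3,2,3) = 1/3780
Σ_t [0,2]: t=0:+1/24 t=1:−1/4 t=2:+1/24 = -1/6
(3j)²=4/105 [(3 2 3; 0 0 0)], sign=+1
Σ_t [2,2]: t=2:+1/96 = 1/96
(3j)²=1/42 [(3 2 3; -3 2 1)], sign=+1
⇒ 4πI² = 2/9
I = (+1)√(2/9/(4π)) = 0.13298076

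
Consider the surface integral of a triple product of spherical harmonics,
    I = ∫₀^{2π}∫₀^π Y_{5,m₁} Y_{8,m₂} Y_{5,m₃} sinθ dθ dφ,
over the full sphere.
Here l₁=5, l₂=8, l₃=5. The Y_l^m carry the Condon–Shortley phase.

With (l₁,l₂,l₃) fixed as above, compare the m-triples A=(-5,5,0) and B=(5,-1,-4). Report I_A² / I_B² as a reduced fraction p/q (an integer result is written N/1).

Same 5,8,5: normalisation and zero-m 3j drop out of the ratio.
A: Δ: 8! 2! 8! / 19! → 1/37413090; sum: t=8:+1/58060800 = 1/58060800; 3j²(5 8 5; -5 5 0) = Δ·Π!·Σ² = 5/323  (sign -1)
B: Δ: 8! 2! 8! / 19! → 1/37413090; sum: t=0:+1/406425600 = 1/406425600; 3j²(5 8 5; 5 -1 -4) = Δ·Π!·Σ² = 18/46189  (sign -1)
I_A²/I_B² = (5/323)/(18/46189) = 715/18

715/18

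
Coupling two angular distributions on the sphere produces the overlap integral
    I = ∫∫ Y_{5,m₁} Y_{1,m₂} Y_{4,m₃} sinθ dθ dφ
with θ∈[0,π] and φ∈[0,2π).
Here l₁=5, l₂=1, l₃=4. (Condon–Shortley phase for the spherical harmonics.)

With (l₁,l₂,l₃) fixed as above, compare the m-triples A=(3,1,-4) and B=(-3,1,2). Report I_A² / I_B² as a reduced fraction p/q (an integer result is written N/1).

Same 5,1,4: normalisation and zero-m 3j drop out of the ratio.
A: Δ: 2! 8! 0! / 11! → 1/495; sum: t=2:+1/80640 = 1/80640; 3j²(5 1 4; 3 1 -4) = Δ·Π!·Σ² = 1/495  (sign +1)
B: Δ: 2! 8! 0! / 11! → 1/495; sum: t=2:+1/2880 = 1/2880; 3j²(5 1 4; -3 1 2) = Δ·Π!·Σ² = 28/495  (sign +1)
I_A²/I_B² = (1/495)/(28/495) = 1/28

1/28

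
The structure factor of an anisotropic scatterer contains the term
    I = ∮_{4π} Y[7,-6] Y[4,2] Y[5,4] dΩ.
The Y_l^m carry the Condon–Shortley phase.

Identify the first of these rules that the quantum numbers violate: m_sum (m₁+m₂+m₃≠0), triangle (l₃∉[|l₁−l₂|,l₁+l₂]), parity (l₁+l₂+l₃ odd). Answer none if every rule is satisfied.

none

m₁+m₂+m₃ = -6 + 2 + 4 = 0  ✓
triangle: |7−4|=3 ≤ l₃=5 ≤ 7+4=11  ✓
parity: l₁+l₂+l₃ = 16 is even  ✓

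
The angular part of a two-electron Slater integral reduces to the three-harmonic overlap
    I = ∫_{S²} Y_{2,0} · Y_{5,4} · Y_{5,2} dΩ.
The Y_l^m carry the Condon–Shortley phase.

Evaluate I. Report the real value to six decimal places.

m-sum = 0 + 4 + 2 = 6 ≠ 0 ⇒ I = 0

0.000000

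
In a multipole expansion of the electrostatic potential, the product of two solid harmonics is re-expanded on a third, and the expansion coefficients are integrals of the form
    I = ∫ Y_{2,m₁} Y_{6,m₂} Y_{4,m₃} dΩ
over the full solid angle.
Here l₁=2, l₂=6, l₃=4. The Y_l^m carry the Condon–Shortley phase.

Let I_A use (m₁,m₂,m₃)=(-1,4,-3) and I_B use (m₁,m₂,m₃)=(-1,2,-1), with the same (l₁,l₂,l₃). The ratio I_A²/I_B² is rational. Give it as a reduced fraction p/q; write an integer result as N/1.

15/14

Shared (l₁,l₂,l₃)=(2,6,4): N and (l;000)² cancel in I_A²/I_B².
A: Δ = 4!·0!·8!/13! = 1/6435; Racah Σ t=3..3: t=3:−1/30240 = -1/30240; ⇒ 3j(2 6 4; -1 4 -3)² = 16/429, sgn +1
B: Δ = 4!·0!·8!/13! = 1/6435; Racah Σ t=3..3: t=3:−1/4320 = -1/4320; ⇒ 3j(2 6 4; -1 2 -1)² = 224/6435, sgn +1
I_A²/I_B² = (16/429)/(224/6435) = 15/14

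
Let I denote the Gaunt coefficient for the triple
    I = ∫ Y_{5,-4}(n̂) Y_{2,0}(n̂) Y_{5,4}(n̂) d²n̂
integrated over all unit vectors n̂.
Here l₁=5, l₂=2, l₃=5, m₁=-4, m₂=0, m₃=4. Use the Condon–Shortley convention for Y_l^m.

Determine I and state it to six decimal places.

Checks pass: Σm=0; 12 even; l₃=5∈[3,7].
(2·5+1)(2·2+1)(2·5+1) = 605
Δ: 2! 8! 2! / 13! → 1/38610
sum: t=0:+1/2880 t=1:−1/576 t=2:+1/2880 = -1/960
3j²(5 2 5; 0 0 0) = Δ·Π!·Σ² = 10/429  (sign +1)
sum: t=1:−1/40320 t=2:+1/20160 = 1/40320
3j²(5 2 5; -4 0 4) = Δ·Π!·Σ² = 6/715  (sign -1)
combine: 4πI² = 605·10/429·6/715 = 20/169
take √, sign -1: I = -0.09704356

-0.097044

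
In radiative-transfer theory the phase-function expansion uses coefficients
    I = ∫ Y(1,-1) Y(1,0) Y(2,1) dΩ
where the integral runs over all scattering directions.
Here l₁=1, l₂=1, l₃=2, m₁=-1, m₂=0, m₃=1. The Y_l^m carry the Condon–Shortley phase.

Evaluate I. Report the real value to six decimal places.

Rules hold: Σm=0, L=4 even, 0≤2≤2.
N = 3·3·5 = 45
Δ = 0!·2!·2!/5! = 1/30
Racah Σ t=0..0: t=0:+1/1 = 1/1
⇒ 3j(1 1 2; 0 0 0)² = 2/15, sgn +1
Racah Σ t=0..0: t=0:+1/2 = 1/2
⇒ 3j(1 1 2; -1 0 1)² = 1/10, sgn -1
4πI² = N·(3j₀)²·(3jₘ)² = 3/5
I = -1·√(0.6/4π) = -0.21850969

-0.218510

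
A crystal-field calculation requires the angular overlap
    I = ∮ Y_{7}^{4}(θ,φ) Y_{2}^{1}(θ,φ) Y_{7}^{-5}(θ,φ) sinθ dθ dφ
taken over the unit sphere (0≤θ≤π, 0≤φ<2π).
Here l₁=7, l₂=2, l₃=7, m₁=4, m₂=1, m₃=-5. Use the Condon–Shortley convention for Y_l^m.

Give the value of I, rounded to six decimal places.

Rules hold: Σm=0, L=16 even, 5≤7≤9.
N = 15·5·15 = 1125
Δ = 2!·12!·2!/17! = 1/185640
Racah Σ t=0..2: t=0:+1/2419200 t=1:−1/518400 t=2:+1/2419200 = -1/907200
⇒ 3j(7 2 7; 0 0 0)² = 56/3315, sgn +1
Racah Σ t=1..2: t=1:−1/14515200 t=2:+1/79833600 = -1/17740800
⇒ 3j(7 2 7; 4 1 -5)² = 729/30940, sgn -1
4πI² = N·(3j₀)²·(3jₘ)² = 21870/48841
I = -1·√(0.44778/4π) = -0.18876748

-0.188767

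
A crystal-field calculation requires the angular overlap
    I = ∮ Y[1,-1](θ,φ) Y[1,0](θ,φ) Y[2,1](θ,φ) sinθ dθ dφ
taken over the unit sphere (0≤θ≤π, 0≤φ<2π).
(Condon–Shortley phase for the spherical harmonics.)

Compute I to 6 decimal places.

-0.218510

Rules hold: Σm=0, L=4 even, 0≤2≤2.
N = 3·3·5 = 45
Δ = 0!·2!·2!/5! = 1/30
Racah Σ t=0..0: t=0:+1/1 = 1/1
⇒ 3j(1 1 2; 0 0 0)² = 2/15, sgn +1
Racah Σ t=0..0: t=0:+1/2 = 1/2
⇒ 3j(1 1 2; -1 0 1)² = 1/10, sgn -1
4πI² = N·(3j₀)²·(3jₘ)² = 3/5
I = -1·√(0.6/4π) = -0.21850969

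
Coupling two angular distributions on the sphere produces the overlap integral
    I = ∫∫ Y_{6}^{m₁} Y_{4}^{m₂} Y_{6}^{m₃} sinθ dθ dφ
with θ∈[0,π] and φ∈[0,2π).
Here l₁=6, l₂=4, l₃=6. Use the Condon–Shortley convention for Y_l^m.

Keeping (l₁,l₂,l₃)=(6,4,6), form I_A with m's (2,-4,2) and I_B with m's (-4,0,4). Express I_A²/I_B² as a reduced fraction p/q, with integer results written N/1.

Same 6,4,6: normalisation and zero-m 3j drop out of the ratio.
A: Δ: 4! 8! 4! / 17! → 1/15315300; sum: t=0:+1/331776 = 1/331776; 3j²(6 4 6; 2 -4 2) = Δ·Π!·Σ² = 490/21879  (sign +1)
B: Δ: 4! 8! 4! / 17! → 1/15315300; sum: t=2:+1/645120 t=3:−1/181440 t=4:+1/829440 = -1/362880; 3j²(6 4 6; -4 0 4) = Δ·Π!·Σ² = 256/17017  (sign -1)
I_A²/I_B² = (490/21879)/(256/17017) = 1715/1152

1715/1152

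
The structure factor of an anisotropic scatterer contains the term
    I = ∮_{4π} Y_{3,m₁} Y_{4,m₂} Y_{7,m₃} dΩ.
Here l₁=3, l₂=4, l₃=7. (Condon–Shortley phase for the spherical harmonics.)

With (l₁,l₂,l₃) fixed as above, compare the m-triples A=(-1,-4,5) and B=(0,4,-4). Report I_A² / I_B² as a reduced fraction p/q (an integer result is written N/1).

3/1

l's match ⇒ only the (l;m) 3-j factors differ between A and B.
A: triangle coeff Δ(3,4,7) = 1/45045; Σ_t [0,0]: t=0:+1/1935360 = 1/1935360; (3j)²=1/91 [(3 4 7; -1 -4 5)], sign=+1
B: triangle coeff Δ(3,4,7) = 1/45045; Σ_t [0,0]: t=0:+1/1451520 = 1/1451520; (3j)²=1/273 [(3 4 7; 0 4 -4)], sign=-1
I_A²/I_B² = (1/91)/(1/273) = 3/1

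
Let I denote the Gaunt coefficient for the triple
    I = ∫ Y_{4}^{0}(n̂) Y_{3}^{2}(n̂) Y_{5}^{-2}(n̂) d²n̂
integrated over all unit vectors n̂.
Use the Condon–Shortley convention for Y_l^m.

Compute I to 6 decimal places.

m-sum 0 ✓  L=12 even ✓  1≤5≤7 ✓
Π(2lᵢ+1) = 9×7×11 = 693
triangle coeff Δ(4,3,5) = 1/180180
Σ_t [0,2]: t=0:+1/576 t=1:−1/144 t=2:+1/576 = -1/288
(3j)²=20/1001 [(4 3 5; 0 0 0)], sign=+1
Σ_t [1,2]: t=1:−1/864 t=2:+1/576 = 1/1728
(3j)²=5/1287 [(4 3 5; 0 2 -2)], sign=-1
⇒ 4πI² = 100/1859
I = (-1)√(100/1859/(4π)) = -0.06542675

-0.065427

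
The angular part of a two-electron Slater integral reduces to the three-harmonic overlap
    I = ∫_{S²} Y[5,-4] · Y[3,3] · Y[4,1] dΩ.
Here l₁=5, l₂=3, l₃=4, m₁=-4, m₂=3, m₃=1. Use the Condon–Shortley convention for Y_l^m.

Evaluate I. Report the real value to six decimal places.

-0.186208

Rules hold: Σm=0, L=12 even, 2≤4≤8.
N = 11·7·9 = 693
Δ = 4!·6!·2!/13! = 1/180180
Racah Σ t=1..3: t=1:−1/576 t=2:+1/144 t=3:−1/576 = 1/288
⇒ 3j(5 3 4; 0 0 0)² = 20/1001, sgn +1
Racah Σ t=4..4: t=4:+1/5760 = 1/5760
⇒ 3j(5 3 4; -4 3 1)² = 9/286, sgn -1
4πI² = N·(3j₀)²·(3jₘ)² = 810/1859
I = -1·√(0.435718/4π) = -0.18620781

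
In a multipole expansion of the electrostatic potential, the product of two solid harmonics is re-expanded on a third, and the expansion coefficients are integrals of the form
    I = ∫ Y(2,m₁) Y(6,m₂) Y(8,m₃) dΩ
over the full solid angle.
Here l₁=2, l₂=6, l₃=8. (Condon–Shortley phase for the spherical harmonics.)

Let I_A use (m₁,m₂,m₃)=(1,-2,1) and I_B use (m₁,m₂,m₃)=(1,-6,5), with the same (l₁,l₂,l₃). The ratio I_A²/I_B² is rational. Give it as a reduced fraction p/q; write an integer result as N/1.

Shared (l₁,l₂,l₃)=(2,6,8): N and (l;000)² cancel in I_A²/I_B².
A: Δ = 0!·4!·12!/17! = 1/30940; Racah Σ t=0..0: t=0:+1/5806080 = 1/5806080; ⇒ 3j(2 6 8; 1 -2 1)² = 9/884, sgn -1
B: Δ = 0!·4!·12!/17! = 1/30940; Racah Σ t=0..0: t=0:+1/2874009600 = 1/2874009600; ⇒ 3j(2 6 8; 1 -6 5)² = 1/2380, sgn -1
I_A²/I_B² = (9/884)/(1/2380) = 315/13

315/13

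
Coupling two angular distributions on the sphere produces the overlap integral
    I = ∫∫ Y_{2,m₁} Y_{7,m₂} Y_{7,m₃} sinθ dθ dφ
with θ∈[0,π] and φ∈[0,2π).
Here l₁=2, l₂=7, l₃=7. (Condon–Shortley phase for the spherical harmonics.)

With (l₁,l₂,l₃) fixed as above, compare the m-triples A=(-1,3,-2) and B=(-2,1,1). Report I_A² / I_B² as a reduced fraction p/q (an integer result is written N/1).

Shared (l₁,l₂,l₃)=(2,7,7): N and (l;000)² cancel in I_A²/I_B².
A: Δ = 2!·2!·12!/17! = 1/185640; Racah Σ t=1..2: t=1:−1/4354560 t=2:+1/1935360 = 1/3483648; ⇒ 3j(2 7 7; -1 3 -2)² = 125/12376, sgn -1
B: Δ = 2!·2!·12!/17! = 1/185640; Racah Σ t=2..2: t=2:+1/2073600 = 1/2073600; ⇒ 3j(2 7 7; -2 1 1)² = 28/1105, sgn +1
I_A²/I_B² = (125/12376)/(28/1105) = 625/1568

625/1568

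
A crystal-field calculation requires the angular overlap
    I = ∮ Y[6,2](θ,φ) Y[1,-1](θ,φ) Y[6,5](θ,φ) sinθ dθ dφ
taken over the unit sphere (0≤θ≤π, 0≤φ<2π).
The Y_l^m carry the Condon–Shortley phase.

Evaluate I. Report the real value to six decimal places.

2 − 1 + 5 = 6 ≠ 0: azimuthal integral kills it; I = 0

0.000000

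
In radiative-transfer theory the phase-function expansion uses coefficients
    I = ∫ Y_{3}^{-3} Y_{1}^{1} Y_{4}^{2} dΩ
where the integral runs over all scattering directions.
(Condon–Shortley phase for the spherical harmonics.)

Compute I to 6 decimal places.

0.061558

m-sum 0 ✓  L=8 even ✓  2≤4≤4 ✓
Π(2lᵢ+1) = 7×3×9 = 189
triangle coeff Δ(3,1,4) = 1/252
Σ_t [0,0]: t=0:+1/36 = 1/36
(3j)²=4/63 [(3 1 4; 0 0 0)], sign=+1
Σ_t [0,0]: t=0:+1/1440 = 1/1440
(3j)²=1/252 [(3 1 4; -3 1 2)], sign=+1
⇒ 4πI² = 1/21
I = (+1)√(1/21/(4π)) = 0.06155813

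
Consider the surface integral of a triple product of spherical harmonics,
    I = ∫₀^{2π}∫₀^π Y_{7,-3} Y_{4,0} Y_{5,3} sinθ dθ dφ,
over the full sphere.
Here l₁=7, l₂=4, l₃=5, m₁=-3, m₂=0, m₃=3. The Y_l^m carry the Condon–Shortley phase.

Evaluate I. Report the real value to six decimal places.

0.062592

Checks pass: Σm=0; 16 even; l₃=5∈[3,11].
(2·7+1)(2·4+1)(2·5+1) = 1485
Δ: 6! 8! 2! / 17! → 1/6126120
sum: t=2:+1/69120 t=3:−1/20736 t=4:+1/69120 = -1/51840
3j²(7 4 5; 0 0 0) = Δ·Π!·Σ² = 280/21879  (sign +1)
sum: t=2:+1/3870720 t=3:−1/181440 t=4:+1/138240 = 23/11612160
3j²(7 4 5; -3 0 3) = Δ·Π!·Σ² = 529/204204  (sign +1)
combine: 4πI² = 1485·280/21879·529/204204 = 26450/537251
take √, sign +1: I = 0.06259207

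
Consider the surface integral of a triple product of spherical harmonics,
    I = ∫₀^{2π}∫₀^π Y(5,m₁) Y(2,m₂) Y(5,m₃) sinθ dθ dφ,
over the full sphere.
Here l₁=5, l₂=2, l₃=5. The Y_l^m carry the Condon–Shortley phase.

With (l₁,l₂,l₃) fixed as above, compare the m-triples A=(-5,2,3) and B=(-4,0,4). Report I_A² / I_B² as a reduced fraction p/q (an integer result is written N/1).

5/6

l's match ⇒ only the (l;m) 3-j factors differ between A and B.
A: triangle coeff Δ(5,2,5) = 1/38610; Σ_t [2,2]: t=2:+1/161280 = 1/161280; (3j)²=1/143 [(5 2 5; -5 2 3)], sign=+1
B: triangle coeff Δ(5,2,5) = 1/38610; Σ_t [1,2]: t=1:−1/40320 t=2:+1/20160 = 1/40320; (3j)²=6/715 [(5 2 5; -4 0 4)], sign=-1
I_A²/I_B² = (1/143)/(6/715) = 5/6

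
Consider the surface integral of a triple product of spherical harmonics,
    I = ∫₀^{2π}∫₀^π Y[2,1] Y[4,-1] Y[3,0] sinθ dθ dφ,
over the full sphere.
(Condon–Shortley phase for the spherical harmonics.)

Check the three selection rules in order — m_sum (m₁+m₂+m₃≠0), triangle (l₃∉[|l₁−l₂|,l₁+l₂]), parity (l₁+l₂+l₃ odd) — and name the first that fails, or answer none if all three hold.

parity

Σmᵢ = 0  ✓
l₃∈[|l₁−l₂|,l₁+l₂]=[2,6], have l₃=3  ✓
Σlᵢ = 9 ⇒ odd  ✗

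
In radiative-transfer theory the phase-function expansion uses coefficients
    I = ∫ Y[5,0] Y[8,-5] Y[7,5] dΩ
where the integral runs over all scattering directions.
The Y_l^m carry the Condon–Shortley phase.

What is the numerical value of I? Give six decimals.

0.111101

m-sum 0 ✓  L=20 even ✓  3≤7≤13 ✓
Π(2lᵢ+1) = 11×17×15 = 2805
triangle coeff Δ(5,8,7) = 1/814773960
Σ_t [1,5]: t=1:−1/87091200 t=2:+1/4976640 t=3:−1/2073600 t=4:+1/4976640 t=5:−1/87091200 = -1/9676800
(3j)²=360/46189 [(5 8 7; 0 0 0)], sign=+1
Σ_t [1,3]: t=1:−1/232243200 t=2:+1/104509440 t=3:−1/522547200 = 1/298598400
(3j)²=55/7752 [(5 8 7; 0 -5 5)], sign=+1
⇒ 4πI² = 12375/79781
I = (+1)√(12375/79781/(4π)) = 0.11110099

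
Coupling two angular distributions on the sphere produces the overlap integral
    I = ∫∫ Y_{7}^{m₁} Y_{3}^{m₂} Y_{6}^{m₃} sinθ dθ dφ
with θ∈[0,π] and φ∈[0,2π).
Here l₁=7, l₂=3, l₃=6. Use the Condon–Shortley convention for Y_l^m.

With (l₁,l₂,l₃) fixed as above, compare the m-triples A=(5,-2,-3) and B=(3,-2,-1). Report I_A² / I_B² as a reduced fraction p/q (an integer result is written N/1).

55/2

l's match ⇒ only the (l;m) 3-j factors differ between A and B.
A: triangle coeff Δ(7,3,6) = 1/2042040; Σ_t [0,1]: t=0:+1/1935360 t=1:−1/4354560 = 1/3483648; (3j)²=125/12376 [(7 3 6; 5 -2 -3)], sign=-1
B: triangle coeff Δ(7,3,6) = 1/2042040; Σ_t [0,1]: t=0:+1/414720 t=1:−1/362880 = -1/2903040; (3j)²=25/68068 [(7 3 6; 3 -2 -1)], sign=+1
I_A²/I_B² = (125/12376)/(25/68068) = 55/2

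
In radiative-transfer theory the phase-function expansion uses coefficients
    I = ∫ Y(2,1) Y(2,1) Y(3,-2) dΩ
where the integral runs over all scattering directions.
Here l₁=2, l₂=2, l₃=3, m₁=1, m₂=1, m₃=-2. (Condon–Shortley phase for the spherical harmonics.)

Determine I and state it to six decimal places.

l₁+l₂+l₃=7 is odd: 3j(l;000)=0 ⇒ I=0

0.000000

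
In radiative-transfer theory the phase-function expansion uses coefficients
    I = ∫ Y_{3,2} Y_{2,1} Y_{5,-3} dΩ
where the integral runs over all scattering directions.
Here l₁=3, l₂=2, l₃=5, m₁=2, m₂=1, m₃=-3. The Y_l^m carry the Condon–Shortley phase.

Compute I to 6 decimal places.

-0.253584

Rules hold: Σm=0, L=10 even, 1≤5≤5.
N = 7·5·11 = 385
Δ = 0!·6!·4!/11! = 1/2310
Racah Σ t=0..0: t=0:+1/144 = 1/144
⇒ 3j(3 2 5; 0 0 0)² = 10/231, sgn -1
Racah Σ t=0..0: t=0:+1/720 = 1/720
⇒ 3j(3 2 5; 2 1 -3)² = 8/165, sgn +1
4πI² = N·(3j₀)²·(3jₘ)² = 80/99
I = -1·√(0.808081/4π) = -0.25358436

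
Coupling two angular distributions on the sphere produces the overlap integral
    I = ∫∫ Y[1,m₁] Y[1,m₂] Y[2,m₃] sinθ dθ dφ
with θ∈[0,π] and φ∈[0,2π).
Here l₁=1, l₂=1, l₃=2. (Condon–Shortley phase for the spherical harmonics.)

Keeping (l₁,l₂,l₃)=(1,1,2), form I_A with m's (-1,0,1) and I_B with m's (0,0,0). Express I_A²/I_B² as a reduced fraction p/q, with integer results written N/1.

3/4

l's match ⇒ only the (l;m) 3-j factors differ between A and B.
A: triangle coeff Δ(1,1,2) = 1/30; Σ_t [0,0]: t=0:+1/2 = 1/2; (3j)²=1/10 [(1 1 2; -1 0 1)], sign=-1
B: triangle coeff Δ(1,1,2) = 1/30; Σ_t [0,0]: t=0:+1/1 = 1/1; (3j)²=2/15 [(1 1 2; 0 0 0)], sign=+1
I_A²/I_B² = (1/10)/(2/15) = 3/4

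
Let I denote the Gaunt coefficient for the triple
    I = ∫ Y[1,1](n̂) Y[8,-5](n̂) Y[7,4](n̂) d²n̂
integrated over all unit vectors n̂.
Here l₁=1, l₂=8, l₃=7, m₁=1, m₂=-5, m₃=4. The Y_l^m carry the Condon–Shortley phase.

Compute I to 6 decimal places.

-0.270230

m-sum 0 ✓  L=16 even ✓  7≤7≤9 ✓
Π(2lᵢ+1) = 3×17×15 = 765
triangle coeff Δ(1,8,7) = 1/2040
Σ_t [1,1]: t=1:−1/25401600 = -1/25401600
(3j)²=8/255 [(1 8 7; 0 0 0)], sign=+1
Σ_t [0,0]: t=0:+1/479001600 = 1/479001600
(3j)²=13/340 [(1 8 7; 1 -5 4)], sign=-1
⇒ 4πI² = 78/85
I = (-1)√(78/85/(4π)) = -0.27022959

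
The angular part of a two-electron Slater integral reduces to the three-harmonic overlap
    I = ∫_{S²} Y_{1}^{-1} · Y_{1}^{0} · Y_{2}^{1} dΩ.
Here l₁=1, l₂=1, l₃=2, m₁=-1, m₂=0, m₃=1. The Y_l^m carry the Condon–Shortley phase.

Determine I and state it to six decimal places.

m-sum 0 ✓  L=4 even ✓  0≤2≤2 ✓
Π(2lᵢ+1) = 3×3×5 = 45
triangle coeff Δ(1,1,2) = 1/30
Σ_t [0,0]: t=0:+1/1 = 1/1
(3j)²=2/15 [(1 1 2; 0 0 0)], sign=+1
Σ_t [0,0]: t=0:+1/2 = 1/2
(3j)²=1/10 [(1 1 2; -1 0 1)], sign=-1
⇒ 4πI² = 3/5
I = (-1)√(3/5/(4π)) = -0.21850969

-0.218510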